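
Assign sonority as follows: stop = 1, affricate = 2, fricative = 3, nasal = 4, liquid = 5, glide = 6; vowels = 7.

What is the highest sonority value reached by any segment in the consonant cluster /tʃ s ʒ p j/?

/tʃ/ — affricate, sonority 2.
/s/ — fricative, sonority 3.
/ʒ/ — fricative, sonority 3.
/p/ — stop, sonority 1.
/j/ — glide, sonority 6.
The maximum is 6.

6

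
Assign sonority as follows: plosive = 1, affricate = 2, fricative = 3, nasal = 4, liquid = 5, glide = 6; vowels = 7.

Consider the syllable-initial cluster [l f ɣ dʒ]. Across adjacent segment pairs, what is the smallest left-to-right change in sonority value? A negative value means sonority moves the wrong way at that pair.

/l/: liquid = 5.
/f/: fricative = 3.
/ɣ/: fricative = 3.
/dʒ/: affricate = 2.
/l/→/f/: change -2.
/f/→/ɣ/: change +0.
/ɣ/→/dʒ/: change -1.
Minimum = -2.

-2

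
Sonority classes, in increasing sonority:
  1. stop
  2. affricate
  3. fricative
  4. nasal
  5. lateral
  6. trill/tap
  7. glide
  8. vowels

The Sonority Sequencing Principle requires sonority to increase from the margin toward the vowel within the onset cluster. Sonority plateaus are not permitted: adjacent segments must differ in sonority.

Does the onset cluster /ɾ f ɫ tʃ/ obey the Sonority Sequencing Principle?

no

/ɾ/ — trill/tap, sonority 6.
/f/ — fricative, sonority 3.
/ɫ/ — lateral, sonority 5.
/tʃ/ — affricate, sonority 2.
The profile is 6-3-5-2. Between /ɾ/ (6) and /f/ (3) sonority does not rise, so the cluster violates the SSP.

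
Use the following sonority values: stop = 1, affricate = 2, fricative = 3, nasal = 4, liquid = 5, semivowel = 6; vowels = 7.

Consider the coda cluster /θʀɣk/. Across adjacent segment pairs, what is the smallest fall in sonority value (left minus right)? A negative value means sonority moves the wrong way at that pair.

/θ/ is a fricative (sonority 3).
/ʀ/ is a liquid (sonority 5).
/ɣ/ is a fricative (sonority 3).
/k/ is a stop (sonority 1).
/θ/→/ʀ/: change -2.
/ʀ/→/ɣ/: change +2.
/ɣ/→/k/: change +2.
Minimum = -2.

-2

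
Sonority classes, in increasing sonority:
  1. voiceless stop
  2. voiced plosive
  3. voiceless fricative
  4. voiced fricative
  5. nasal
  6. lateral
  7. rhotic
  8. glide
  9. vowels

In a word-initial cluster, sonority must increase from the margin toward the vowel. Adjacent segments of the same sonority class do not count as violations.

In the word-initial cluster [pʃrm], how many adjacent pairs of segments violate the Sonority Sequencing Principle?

1

/p/ — voiceless stop, sonority 1.
/ʃ/ — voiceless fricative, sonority 3.
/r/ — rhotic, sonority 7.
/m/ — nasal, sonority 5.
/p/→/ʃ/: 1→3 (rises) — ok.
/ʃ/→/r/: 3→7 (rises) — ok.
/r/→/m/: 7→5 (does not rise) — violation.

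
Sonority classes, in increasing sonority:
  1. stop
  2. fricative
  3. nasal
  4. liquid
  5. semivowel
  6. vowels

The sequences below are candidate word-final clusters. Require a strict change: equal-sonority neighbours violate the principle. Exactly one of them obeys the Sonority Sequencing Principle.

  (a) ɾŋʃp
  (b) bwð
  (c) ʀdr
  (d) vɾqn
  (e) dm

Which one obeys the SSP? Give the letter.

(a) sonority 4-3-2-1: well-formed.
(b) sonority 1-5-2: ill-formed.
(c) sonority 4-1-4: ill-formed.
(d) sonority 2-4-1-3: ill-formed.
(e) sonority 1-3: ill-formed.

a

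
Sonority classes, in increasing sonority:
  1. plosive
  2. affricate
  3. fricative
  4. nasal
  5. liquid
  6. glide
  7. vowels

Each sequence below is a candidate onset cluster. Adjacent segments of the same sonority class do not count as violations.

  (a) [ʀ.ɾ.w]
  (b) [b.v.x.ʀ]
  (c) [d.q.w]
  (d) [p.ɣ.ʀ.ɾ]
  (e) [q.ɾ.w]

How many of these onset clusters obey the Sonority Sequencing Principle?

5

(a) 5-5-6 → obeys
(b) 1-3-3-5 → obeys
(c) 1-1-6 → obeys
(d) 1-3-5-5 → obeys
(e) 1-5-6 → obeys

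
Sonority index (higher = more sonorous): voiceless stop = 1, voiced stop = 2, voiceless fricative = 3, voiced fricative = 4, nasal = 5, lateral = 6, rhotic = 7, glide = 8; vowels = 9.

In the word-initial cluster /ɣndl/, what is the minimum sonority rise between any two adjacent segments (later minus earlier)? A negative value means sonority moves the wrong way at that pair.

/ɣ/ is a voiced fricative (sonority 4).
/n/ is a nasal (sonority 5).
/d/ is a voiced stop (sonority 2).
/l/ is a lateral (sonority 6).
/ɣ/→/n/: change +1.
/n/→/d/: change -3.
/d/→/l/: change +4.
Minimum = -3.

-3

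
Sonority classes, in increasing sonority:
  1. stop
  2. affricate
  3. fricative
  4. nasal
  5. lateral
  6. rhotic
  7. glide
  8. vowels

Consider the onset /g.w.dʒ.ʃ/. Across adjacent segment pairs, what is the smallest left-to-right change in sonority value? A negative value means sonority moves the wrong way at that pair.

-5

/g/ is a stop (sonority 1).
/w/ is a glide (sonority 7).
/dʒ/ is an affricate (sonority 2).
/ʃ/ is a fricative (sonority 3).
/g/→/w/: change +6.
/w/→/dʒ/: change -5.
/dʒ/→/ʃ/: change +1.
Minimum = -5.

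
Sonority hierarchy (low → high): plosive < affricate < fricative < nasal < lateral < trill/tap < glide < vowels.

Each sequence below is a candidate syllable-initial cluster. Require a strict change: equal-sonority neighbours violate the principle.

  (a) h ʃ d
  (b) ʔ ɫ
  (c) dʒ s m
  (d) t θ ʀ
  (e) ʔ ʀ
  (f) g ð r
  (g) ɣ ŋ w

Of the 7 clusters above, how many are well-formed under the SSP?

(a) 3-3-1 → violates
(b) 1-5 → obeys
(c) 2-3-4 → obeys
(d) 1-3-6 → obeys
(e) 1-6 → obeys
(f) 1-3-6 → obeys
(g) 3-4-7 → obeys

6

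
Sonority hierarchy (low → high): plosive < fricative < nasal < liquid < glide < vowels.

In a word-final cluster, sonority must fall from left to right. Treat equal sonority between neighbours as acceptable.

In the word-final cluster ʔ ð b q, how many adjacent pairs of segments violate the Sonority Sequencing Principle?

/ʔ/ is a plosive (sonority 1).
/ð/ is a fricative (sonority 2).
/b/ is a plosive (sonority 1).
/q/ is a plosive (sonority 1).
/ʔ/→/ð/: 1→2 (does not fall) — violation.
/ð/→/b/: 2→1 (falls) — ok.
/b/→/q/: 1→1 (plateau, allowed) — ok.

1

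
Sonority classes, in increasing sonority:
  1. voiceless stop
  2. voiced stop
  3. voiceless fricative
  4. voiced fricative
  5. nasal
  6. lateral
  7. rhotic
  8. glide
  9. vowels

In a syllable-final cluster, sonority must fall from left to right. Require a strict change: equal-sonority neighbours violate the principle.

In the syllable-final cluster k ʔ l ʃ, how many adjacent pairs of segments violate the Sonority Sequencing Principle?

2

/k/ — voiceless stop, sonority 1.
/ʔ/ — voiceless stop, sonority 1.
/l/ — lateral, sonority 6.
/ʃ/ — voiceless fricative, sonority 3.
/k/→/ʔ/: 1→1 (plateau) — violation.
/ʔ/→/l/: 1→6 (does not fall) — violation.
/l/→/ʃ/: 6→3 (falls) — ok.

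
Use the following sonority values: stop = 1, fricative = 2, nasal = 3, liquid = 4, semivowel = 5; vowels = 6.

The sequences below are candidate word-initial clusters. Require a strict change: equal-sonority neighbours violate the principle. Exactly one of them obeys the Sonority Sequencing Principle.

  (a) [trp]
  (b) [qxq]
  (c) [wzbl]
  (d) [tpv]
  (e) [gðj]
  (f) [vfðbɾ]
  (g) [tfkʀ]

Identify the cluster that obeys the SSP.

(a) 1-4-1 → violates
(b) 1-2-1 → violates
(c) 5-2-1-4 → violates
(d) 1-1-2 → violates
(e) 1-2-5 → obeys
(f) 2-2-2-1-4 → violates
(g) 1-2-1-4 → violates

e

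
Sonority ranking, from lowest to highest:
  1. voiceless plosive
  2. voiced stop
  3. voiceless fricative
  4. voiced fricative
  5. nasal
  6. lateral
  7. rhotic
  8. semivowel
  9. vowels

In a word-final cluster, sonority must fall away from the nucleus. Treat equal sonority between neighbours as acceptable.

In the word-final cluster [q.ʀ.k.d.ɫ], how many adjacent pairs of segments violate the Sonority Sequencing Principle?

/q/: voiceless plosive = 1.
/ʀ/: rhotic = 7.
/k/: voiceless plosive = 1.
/d/: voiced stop = 2.
/ɫ/: lateral = 6.
/q/→/ʀ/: 1→7 (does not fall) — violation.
/ʀ/→/k/: 7→1 (falls) — ok.
/k/→/d/: 1→2 (does not fall) — violation.
/d/→/ɫ/: 2→6 (does not fall) — violation.

3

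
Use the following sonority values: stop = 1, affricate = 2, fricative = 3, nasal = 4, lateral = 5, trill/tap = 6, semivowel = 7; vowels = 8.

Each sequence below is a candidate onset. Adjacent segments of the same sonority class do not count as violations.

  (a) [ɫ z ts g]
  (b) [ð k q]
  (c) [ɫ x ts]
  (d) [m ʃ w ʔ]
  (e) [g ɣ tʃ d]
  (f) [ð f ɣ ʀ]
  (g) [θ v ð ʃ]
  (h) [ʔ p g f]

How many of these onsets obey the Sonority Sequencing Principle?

3

(a) sonority 5-3-2-1: ill-formed.
(b) sonority 3-1-1: ill-formed.
(c) sonority 5-3-2: ill-formed.
(d) sonority 4-3-7-1: ill-formed.
(e) sonority 1-3-2-1: ill-formed.
(f) sonority 3-3-3-6: well-formed.
(g) sonority 3-3-3-3: well-formed.
(h) sonority 1-1-1-3: well-formed.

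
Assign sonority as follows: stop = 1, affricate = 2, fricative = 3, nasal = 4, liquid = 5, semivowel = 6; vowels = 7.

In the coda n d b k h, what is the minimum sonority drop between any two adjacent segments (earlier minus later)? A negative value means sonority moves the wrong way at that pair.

-2

/n/ — nasal, sonority 4.
/d/ — stop, sonority 1.
/b/ — stop, sonority 1.
/k/ — stop, sonority 1.
/h/ — fricative, sonority 3.
/n/→/d/: change +3.
/d/→/b/: change +0.
/b/→/k/: change +0.
/k/→/h/: change -2.
Minimum = -2.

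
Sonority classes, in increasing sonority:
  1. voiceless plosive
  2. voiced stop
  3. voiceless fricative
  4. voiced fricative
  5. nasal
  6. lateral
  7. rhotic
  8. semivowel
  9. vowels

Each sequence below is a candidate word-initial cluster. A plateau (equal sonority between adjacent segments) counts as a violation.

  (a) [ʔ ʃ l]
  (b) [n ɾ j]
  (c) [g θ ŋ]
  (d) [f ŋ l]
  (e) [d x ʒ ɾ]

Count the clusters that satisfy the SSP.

5

(a) [ʔ ʃ l]: profile 1-3-6 — obeys.
(b) [n ɾ j]: profile 5-7-8 — obeys.
(c) [g θ ŋ]: profile 2-3-5 — obeys.
(d) [f ŋ l]: profile 3-5-6 — obeys.
(e) [d x ʒ ɾ]: profile 2-3-4-7 — obeys.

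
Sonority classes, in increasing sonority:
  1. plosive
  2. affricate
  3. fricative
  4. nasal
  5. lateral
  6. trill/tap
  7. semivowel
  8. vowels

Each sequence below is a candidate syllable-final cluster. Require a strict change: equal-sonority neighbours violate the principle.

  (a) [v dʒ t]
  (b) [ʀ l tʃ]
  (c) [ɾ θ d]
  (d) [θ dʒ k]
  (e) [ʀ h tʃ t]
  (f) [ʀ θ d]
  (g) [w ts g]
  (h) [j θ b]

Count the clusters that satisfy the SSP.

8

(a) [v dʒ t]: profile 3-2-1 — obeys.
(b) [ʀ l tʃ]: profile 6-5-2 — obeys.
(c) [ɾ θ d]: profile 6-3-1 — obeys.
(d) [θ dʒ k]: profile 3-2-1 — obeys.
(e) [ʀ h tʃ t]: profile 6-3-2-1 — obeys.
(f) [ʀ θ d]: profile 6-3-1 — obeys.
(g) [w ts g]: profile 7-2-1 — obeys.
(h) [j θ b]: profile 7-3-1 — obeys.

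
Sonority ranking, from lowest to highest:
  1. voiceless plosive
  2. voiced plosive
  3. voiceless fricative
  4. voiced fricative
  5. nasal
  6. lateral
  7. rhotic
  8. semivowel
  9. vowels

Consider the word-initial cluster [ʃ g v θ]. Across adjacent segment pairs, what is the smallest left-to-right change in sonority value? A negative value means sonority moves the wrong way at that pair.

/ʃ/: voiceless fricative = 3.
/g/: voiced plosive = 2.
/v/: voiced fricative = 4.
/θ/: voiceless fricative = 3.
/ʃ/→/g/: change -1.
/g/→/v/: change +2.
/v/→/θ/: change -1.
Minimum = -1.

-1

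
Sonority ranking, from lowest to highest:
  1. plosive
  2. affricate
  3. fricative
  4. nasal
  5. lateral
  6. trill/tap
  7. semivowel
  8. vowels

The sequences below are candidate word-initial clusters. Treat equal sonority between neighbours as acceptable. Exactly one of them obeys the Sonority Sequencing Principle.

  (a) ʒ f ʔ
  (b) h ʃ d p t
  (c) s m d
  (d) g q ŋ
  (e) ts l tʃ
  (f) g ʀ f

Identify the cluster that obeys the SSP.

d

(a) 3-3-1 → violates
(b) 3-3-1-1-1 → violates
(c) 3-4-1 → violates
(d) 1-1-4 → obeys
(e) 2-5-2 → violates
(f) 1-6-3 → violates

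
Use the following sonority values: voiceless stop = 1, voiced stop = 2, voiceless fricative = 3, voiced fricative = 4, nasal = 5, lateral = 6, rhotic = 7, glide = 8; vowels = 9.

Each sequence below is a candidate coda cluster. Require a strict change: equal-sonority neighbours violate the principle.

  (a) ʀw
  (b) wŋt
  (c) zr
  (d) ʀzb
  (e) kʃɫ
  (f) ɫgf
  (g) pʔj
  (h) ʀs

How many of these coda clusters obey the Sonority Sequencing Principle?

3

(a) 7-8 → violates
(b) 8-5-1 → obeys
(c) 4-7 → violates
(d) 7-4-2 → obeys
(e) 1-3-6 → violates
(f) 6-2-3 → violates
(g) 1-1-8 → violates
(h) 7-3 → obeys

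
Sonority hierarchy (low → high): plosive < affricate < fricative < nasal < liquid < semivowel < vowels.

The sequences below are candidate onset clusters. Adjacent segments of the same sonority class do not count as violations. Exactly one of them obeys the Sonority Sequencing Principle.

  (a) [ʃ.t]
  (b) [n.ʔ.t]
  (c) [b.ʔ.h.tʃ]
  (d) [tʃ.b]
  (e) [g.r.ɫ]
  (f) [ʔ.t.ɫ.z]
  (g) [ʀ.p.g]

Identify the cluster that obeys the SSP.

e

(a) sonority 3-1: ill-formed.
(b) sonority 4-1-1: ill-formed.
(c) sonority 1-1-3-2: ill-formed.
(d) sonority 2-1: ill-formed.
(e) sonority 1-5-5: well-formed.
(f) sonority 1-1-5-3: ill-formed.
(g) sonority 5-1-1: ill-formed.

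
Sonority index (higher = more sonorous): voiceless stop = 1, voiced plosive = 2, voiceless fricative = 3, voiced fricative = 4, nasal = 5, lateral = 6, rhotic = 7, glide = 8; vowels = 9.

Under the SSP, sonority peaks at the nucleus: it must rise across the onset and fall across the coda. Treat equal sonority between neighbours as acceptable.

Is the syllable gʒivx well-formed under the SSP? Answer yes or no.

Onset: /g/ is a voiced plosive (sonority 2), /ʒ/ is a voiced fricative (sonority 4); then the nucleus /i/ (sonority 9).
Onset profile 2-4-9 — rises to the nucleus.
Coda: /v/ is a voiced fricative (sonority 4), /x/ is a voiceless fricative (sonority 3).
Coda profile 9-4-3 — falls from the nucleus.

yes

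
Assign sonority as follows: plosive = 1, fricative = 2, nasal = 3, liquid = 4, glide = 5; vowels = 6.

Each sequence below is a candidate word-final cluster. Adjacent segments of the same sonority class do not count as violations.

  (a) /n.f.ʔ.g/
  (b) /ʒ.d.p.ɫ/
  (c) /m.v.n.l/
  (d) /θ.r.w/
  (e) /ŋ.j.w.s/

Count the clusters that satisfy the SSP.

1

(a) sonority 3-2-1-1: well-formed.
(b) sonority 2-1-1-4: ill-formed.
(c) sonority 3-2-3-4: ill-formed.
(d) sonority 2-4-5: ill-formed.
(e) sonority 3-5-5-2: ill-formed.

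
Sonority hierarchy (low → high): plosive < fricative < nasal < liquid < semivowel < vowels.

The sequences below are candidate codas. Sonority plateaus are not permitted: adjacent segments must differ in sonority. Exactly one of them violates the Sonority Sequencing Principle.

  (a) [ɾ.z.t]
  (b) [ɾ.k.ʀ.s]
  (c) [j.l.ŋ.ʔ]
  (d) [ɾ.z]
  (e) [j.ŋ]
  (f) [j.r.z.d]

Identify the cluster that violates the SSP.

(a) sonority 4-2-1: well-formed.
(b) sonority 4-1-4-2: ill-formed.
(c) sonority 5-4-3-1: well-formed.
(d) sonority 4-2: well-formed.
(e) sonority 5-3: well-formed.
(f) sonority 5-4-2-1: well-formed.

b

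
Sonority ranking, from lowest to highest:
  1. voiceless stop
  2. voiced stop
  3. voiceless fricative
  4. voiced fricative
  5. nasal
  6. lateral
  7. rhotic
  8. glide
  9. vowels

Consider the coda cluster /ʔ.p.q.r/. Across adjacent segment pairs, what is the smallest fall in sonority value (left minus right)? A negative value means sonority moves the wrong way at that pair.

-6

/ʔ/: voiceless stop = 1.
/p/: voiceless stop = 1.
/q/: voiceless stop = 1.
/r/: rhotic = 7.
/ʔ/→/p/: change +0.
/p/→/q/: change +0.
/q/→/r/: change -6.
Minimum = -6.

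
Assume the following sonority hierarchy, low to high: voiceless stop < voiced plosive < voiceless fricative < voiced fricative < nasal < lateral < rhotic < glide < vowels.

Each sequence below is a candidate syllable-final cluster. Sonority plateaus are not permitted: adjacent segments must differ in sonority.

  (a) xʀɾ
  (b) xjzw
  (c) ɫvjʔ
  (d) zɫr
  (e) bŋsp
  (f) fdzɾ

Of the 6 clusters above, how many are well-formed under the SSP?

0

(a) sonority 3-7-7: ill-formed.
(b) sonority 3-8-4-8: ill-formed.
(c) sonority 6-4-8-1: ill-formed.
(d) sonority 4-6-7: ill-formed.
(e) sonority 2-5-3-1: ill-formed.
(f) sonority 3-2-4-7: ill-formed.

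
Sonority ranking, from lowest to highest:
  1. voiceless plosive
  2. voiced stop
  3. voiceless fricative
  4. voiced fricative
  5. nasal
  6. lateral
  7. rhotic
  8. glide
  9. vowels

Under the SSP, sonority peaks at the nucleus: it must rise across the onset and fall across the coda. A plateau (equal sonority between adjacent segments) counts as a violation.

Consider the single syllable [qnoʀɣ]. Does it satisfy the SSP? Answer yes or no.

Onset: /q/ is a voiceless plosive (sonority 1), /n/ is a nasal (sonority 5); then the nucleus /o/ (sonority 9).
Onset profile 1-5-9 — rises to the nucleus.
Coda: /ʀ/ is a rhotic (sonority 7), /ɣ/ is a voiced fricative (sonority 4).
Coda profile 9-7-4 — falls from the nucleus.

yes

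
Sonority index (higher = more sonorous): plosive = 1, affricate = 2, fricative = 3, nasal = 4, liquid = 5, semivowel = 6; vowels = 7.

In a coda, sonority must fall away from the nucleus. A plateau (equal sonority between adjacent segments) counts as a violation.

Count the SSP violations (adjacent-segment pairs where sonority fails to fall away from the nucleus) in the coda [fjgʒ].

/f/: fricative = 3.
/j/: semivowel = 6.
/g/: plosive = 1.
/ʒ/: fricative = 3.
/f/→/j/: 3→6 (does not fall) — violation.
/j/→/g/: 6→1 (falls) — ok.
/g/→/ʒ/: 1→3 (does not fall) — violation.

2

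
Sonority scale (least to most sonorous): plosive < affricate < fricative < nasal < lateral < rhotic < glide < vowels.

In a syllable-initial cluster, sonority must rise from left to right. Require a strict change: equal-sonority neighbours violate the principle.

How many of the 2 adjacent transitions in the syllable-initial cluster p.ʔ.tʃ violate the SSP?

1

/p/: plosive = 1.
/ʔ/: plosive = 1.
/tʃ/: affricate = 2.
/p/→/ʔ/: 1→1 (plateau) — violation.
/ʔ/→/tʃ/: 1→2 (rises) — ok.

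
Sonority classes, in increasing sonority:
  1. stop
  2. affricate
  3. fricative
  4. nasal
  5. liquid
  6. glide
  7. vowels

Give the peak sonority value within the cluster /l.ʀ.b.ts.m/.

/l/ — liquid, sonority 5.
/ʀ/ — liquid, sonority 5.
/b/ — stop, sonority 1.
/ts/ — affricate, sonority 2.
/m/ — nasal, sonority 4.
The maximum is 5.

5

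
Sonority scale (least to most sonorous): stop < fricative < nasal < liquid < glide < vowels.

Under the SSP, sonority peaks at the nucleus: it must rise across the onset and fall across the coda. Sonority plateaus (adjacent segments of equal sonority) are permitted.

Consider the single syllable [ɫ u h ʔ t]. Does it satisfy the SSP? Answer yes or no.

Onset: /ɫ/ is a liquid (sonority 4); then the nucleus /u/ (sonority 6).
Onset profile 4-6 — rises to the nucleus.
Coda: /h/ is a fricative (sonority 2), /ʔ/ is a stop (sonority 1), /t/ is a stop (sonority 1).
Coda profile 6-2-1-1 — falls from the nucleus.

yes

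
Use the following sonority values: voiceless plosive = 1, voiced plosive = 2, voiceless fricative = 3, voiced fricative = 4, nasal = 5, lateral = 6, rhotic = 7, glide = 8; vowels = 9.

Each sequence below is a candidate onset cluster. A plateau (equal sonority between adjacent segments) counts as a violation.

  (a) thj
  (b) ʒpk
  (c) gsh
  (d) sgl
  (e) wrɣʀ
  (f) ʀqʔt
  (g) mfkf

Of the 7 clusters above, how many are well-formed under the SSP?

(a) sonority 1-3-8: well-formed.
(b) sonority 4-1-1: ill-formed.
(c) sonority 2-3-3: ill-formed.
(d) sonority 3-2-6: ill-formed.
(e) sonority 8-7-4-7: ill-formed.
(f) sonority 7-1-1-1: ill-formed.
(g) sonority 5-3-1-3: ill-formed.

1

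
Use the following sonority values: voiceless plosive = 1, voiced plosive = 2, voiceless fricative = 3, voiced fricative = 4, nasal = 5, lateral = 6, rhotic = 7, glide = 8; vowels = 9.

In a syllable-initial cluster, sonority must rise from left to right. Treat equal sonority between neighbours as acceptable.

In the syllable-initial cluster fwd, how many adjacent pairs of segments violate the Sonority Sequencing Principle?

1

/f/ is a voiceless fricative (sonority 3).
/w/ is a glide (sonority 8).
/d/ is a voiced plosive (sonority 2).
/f/→/w/: 3→8 (rises) — ok.
/w/→/d/: 8→2 (does not rise) — violation.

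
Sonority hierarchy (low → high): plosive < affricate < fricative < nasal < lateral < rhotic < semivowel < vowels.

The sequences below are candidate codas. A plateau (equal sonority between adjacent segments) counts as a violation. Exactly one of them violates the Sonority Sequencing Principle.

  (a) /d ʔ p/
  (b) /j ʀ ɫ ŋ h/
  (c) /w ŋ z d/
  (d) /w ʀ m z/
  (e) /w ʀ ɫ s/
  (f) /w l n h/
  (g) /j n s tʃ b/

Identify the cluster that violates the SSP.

(a) /d ʔ p/: profile 1-1-1 — violates.
(b) /j ʀ ɫ ŋ h/: profile 7-6-5-4-3 — obeys.
(c) /w ŋ z d/: profile 7-4-3-1 — obeys.
(d) /w ʀ m z/: profile 7-6-4-3 — obeys.
(e) /w ʀ ɫ s/: profile 7-6-5-3 — obeys.
(f) /w l n h/: profile 7-5-4-3 — obeys.
(g) /j n s tʃ b/: profile 7-4-3-2-1 — obeys.

a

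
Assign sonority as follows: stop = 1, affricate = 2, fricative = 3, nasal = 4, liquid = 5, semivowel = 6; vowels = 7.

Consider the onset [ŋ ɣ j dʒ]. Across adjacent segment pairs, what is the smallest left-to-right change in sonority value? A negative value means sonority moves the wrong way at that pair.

/ŋ/ — nasal, sonority 4.
/ɣ/ — fricative, sonority 3.
/j/ — semivowel, sonority 6.
/dʒ/ — affricate, sonority 2.
/ŋ/→/ɣ/: change -1.
/ɣ/→/j/: change +3.
/j/→/dʒ/: change -4.
Minimum = -4.

-4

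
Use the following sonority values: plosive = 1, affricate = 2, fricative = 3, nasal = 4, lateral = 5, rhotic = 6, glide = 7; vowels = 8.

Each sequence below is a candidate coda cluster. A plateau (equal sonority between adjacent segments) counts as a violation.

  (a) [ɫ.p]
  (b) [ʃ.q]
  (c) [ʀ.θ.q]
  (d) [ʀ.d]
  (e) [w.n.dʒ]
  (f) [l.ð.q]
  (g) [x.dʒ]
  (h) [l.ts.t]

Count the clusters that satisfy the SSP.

(a) [ɫ.p]: profile 5-1 — obeys.
(b) [ʃ.q]: profile 3-1 — obeys.
(c) [ʀ.θ.q]: profile 6-3-1 — obeys.
(d) [ʀ.d]: profile 6-1 — obeys.
(e) [w.n.dʒ]: profile 7-4-2 — obeys.
(f) [l.ð.q]: profile 5-3-1 — obeys.
(g) [x.dʒ]: profile 3-2 — obeys.
(h) [l.ts.t]: profile 5-2-1 — obeys.

8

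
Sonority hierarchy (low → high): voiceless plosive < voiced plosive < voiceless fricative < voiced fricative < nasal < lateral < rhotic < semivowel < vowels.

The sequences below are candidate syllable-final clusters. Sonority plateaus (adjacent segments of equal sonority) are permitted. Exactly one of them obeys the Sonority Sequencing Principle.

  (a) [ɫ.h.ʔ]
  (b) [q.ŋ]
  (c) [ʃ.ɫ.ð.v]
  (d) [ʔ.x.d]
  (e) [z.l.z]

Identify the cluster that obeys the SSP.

(a) 6-3-1 → obeys
(b) 1-5 → violates
(c) 3-6-4-4 → violates
(d) 1-3-2 → violates
(e) 4-6-4 → violates

a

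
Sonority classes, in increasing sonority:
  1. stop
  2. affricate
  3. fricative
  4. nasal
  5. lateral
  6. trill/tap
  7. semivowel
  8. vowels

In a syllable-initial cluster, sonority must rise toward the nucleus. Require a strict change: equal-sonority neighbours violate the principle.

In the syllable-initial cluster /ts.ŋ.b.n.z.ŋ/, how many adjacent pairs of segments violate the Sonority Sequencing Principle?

2

/ts/: affricate = 2.
/ŋ/: nasal = 4.
/b/: stop = 1.
/n/: nasal = 4.
/z/: fricative = 3.
/ŋ/: nasal = 4.
/ts/→/ŋ/: 2→4 (rises) — ok.
/ŋ/→/b/: 4→1 (does not rise) — violation.
/b/→/n/: 1→4 (rises) — ok.
/n/→/z/: 4→3 (does not rise) — violation.
/z/→/ŋ/: 3→4 (rises) — ok.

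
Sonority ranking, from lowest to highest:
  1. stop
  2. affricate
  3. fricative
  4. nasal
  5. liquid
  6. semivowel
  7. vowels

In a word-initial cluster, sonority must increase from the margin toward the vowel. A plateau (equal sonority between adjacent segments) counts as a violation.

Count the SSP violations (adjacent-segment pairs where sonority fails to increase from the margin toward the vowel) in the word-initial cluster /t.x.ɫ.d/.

/t/ — stop, sonority 1.
/x/ — fricative, sonority 3.
/ɫ/ — liquid, sonority 5.
/d/ — stop, sonority 1.
/t/→/x/: 1→3 (rises) — ok.
/x/→/ɫ/: 3→5 (rises) — ok.
/ɫ/→/d/: 5→1 (does not rise) — violation.

1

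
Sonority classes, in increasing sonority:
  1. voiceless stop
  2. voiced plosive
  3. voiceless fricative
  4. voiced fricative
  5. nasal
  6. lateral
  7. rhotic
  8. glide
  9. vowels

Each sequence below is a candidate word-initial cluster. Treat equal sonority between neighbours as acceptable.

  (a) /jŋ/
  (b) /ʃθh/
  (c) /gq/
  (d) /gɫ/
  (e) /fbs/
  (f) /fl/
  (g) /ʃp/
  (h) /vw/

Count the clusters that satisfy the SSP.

4

(a) /jŋ/: profile 8-5 — violates.
(b) /ʃθh/: profile 3-3-3 — obeys.
(c) /gq/: profile 2-1 — violates.
(d) /gɫ/: profile 2-6 — obeys.
(e) /fbs/: profile 3-2-3 — violates.
(f) /fl/: profile 3-6 — obeys.
(g) /ʃp/: profile 3-1 — violates.
(h) /vw/: profile 4-8 — obeys.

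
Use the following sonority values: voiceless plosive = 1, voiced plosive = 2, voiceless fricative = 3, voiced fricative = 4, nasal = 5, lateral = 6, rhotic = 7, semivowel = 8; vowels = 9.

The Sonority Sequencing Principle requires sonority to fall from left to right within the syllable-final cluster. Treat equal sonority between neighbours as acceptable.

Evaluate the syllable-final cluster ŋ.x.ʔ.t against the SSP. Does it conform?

/ŋ/ — nasal, sonority 5.
/x/ — voiceless fricative, sonority 3.
/ʔ/ — voiceless plosive, sonority 1.
/t/ — voiceless plosive, sonority 1.
The profile 5-3-1-1 is non-increasing (plateaus allowed), so the syllable-final cluster satisfies the SSP.

yes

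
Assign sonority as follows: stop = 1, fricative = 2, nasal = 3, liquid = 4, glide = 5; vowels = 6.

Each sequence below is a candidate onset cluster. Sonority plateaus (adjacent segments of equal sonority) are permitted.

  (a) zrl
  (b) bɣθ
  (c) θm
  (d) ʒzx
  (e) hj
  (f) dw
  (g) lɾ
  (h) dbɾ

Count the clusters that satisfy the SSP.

(a) zrl: profile 2-4-4 — obeys.
(b) bɣθ: profile 1-2-2 — obeys.
(c) θm: profile 2-3 — obeys.
(d) ʒzx: profile 2-2-2 — obeys.
(e) hj: profile 2-5 — obeys.
(f) dw: profile 1-5 — obeys.
(g) lɾ: profile 4-4 — obeys.
(h) dbɾ: profile 1-1-4 — obeys.

8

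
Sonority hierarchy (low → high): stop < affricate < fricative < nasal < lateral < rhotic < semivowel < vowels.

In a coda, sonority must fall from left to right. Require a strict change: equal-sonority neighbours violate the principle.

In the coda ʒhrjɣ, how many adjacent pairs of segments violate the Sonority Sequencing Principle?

/ʒ/ — fricative, sonority 3.
/h/ — fricative, sonority 3.
/r/ — rhotic, sonority 6.
/j/ — semivowel, sonority 7.
/ɣ/ — fricative, sonority 3.
/ʒ/→/h/: 3→3 (plateau) — violation.
/h/→/r/: 3→6 (does not fall) — violation.
/r/→/j/: 6→7 (does not fall) — violation.
/j/→/ɣ/: 7→3 (falls) — ok.

3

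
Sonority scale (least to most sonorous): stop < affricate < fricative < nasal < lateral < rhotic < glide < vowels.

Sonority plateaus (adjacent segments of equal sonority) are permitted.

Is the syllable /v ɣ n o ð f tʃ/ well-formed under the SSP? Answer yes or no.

Onset: /v/ is a fricative (sonority 3), /ɣ/ is a fricative (sonority 3), /n/ is a nasal (sonority 4); then the nucleus /o/ (sonority 8).
Onset profile 3-3-4-8 — rises to the nucleus.
Coda: /ð/ is a fricative (sonority 3), /f/ is a fricative (sonority 3), /tʃ/ is an affricate (sonority 2).
Coda profile 8-3-3-2 — falls from the nucleus.

yes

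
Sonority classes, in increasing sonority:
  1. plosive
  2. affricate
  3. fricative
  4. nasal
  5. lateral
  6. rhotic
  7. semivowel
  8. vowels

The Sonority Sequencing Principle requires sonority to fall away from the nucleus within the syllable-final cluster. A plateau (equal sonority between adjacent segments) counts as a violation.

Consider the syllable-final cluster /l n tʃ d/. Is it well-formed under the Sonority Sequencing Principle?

yes

/l/: lateral = 5.
/n/: nasal = 4.
/tʃ/: affricate = 2.
/d/: plosive = 1.
The profile 5-4-2-1 strictly falls, so the syllable-final cluster satisfies the SSP.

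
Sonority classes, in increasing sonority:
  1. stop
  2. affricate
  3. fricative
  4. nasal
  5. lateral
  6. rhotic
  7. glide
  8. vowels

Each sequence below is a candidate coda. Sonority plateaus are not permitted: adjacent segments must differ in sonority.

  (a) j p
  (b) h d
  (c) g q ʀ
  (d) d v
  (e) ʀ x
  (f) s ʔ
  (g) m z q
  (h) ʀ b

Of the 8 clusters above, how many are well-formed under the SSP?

6

(a) j p: profile 7-1 — obeys.
(b) h d: profile 3-1 — obeys.
(c) g q ʀ: profile 1-1-6 — violates.
(d) d v: profile 1-3 — violates.
(e) ʀ x: profile 6-3 — obeys.
(f) s ʔ: profile 3-1 — obeys.
(g) m z q: profile 4-3-1 — obeys.
(h) ʀ b: profile 6-1 — obeys.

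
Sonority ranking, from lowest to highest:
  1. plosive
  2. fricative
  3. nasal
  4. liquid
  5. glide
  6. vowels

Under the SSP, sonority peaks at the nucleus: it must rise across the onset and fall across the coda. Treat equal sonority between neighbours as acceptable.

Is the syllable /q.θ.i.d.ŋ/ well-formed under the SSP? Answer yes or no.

Onset: /q/ is a plosive (sonority 1), /θ/ is a fricative (sonority 2); then the nucleus /i/ (sonority 6).
Onset profile 1-2-6 — rises to the nucleus.
Coda: /d/ is a plosive (sonority 1), /ŋ/ is a nasal (sonority 3).
Coda profile 6-1-3 — does not fall throughout.

no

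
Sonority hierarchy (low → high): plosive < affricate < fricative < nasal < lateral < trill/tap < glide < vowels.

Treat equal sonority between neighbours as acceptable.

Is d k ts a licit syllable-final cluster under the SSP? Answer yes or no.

no

/d/: plosive = 1.
/k/: plosive = 1.
/ts/: affricate = 2.
The profile is 1-1-2. Between /k/ (1) and /ts/ (2) sonority does not fall, so the cluster violates the SSP.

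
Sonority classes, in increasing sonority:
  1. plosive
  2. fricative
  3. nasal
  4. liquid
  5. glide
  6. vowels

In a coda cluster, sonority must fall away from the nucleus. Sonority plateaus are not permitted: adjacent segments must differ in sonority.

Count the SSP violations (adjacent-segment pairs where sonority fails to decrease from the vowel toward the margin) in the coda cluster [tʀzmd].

2

/t/ — plosive, sonority 1.
/ʀ/ — liquid, sonority 4.
/z/ — fricative, sonority 2.
/m/ — nasal, sonority 3.
/d/ — plosive, sonority 1.
/t/→/ʀ/: 1→4 (does not fall) — violation.
/ʀ/→/z/: 4→2 (falls) — ok.
/z/→/m/: 2→3 (does not fall) — violation.
/m/→/d/: 3→1 (falls) — ok.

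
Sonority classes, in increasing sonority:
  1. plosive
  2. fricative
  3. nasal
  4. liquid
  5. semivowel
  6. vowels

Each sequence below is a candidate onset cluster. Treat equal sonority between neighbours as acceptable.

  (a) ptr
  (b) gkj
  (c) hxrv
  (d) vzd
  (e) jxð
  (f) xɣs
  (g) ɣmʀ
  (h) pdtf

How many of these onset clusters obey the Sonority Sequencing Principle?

5

(a) sonority 1-1-4: well-formed.
(b) sonority 1-1-5: well-formed.
(c) sonority 2-2-4-2: ill-formed.
(d) sonority 2-2-1: ill-formed.
(e) sonority 5-2-2: ill-formed.
(f) sonority 2-2-2: well-formed.
(g) sonority 2-3-4: well-formed.
(h) sonority 1-1-1-2: well-formed.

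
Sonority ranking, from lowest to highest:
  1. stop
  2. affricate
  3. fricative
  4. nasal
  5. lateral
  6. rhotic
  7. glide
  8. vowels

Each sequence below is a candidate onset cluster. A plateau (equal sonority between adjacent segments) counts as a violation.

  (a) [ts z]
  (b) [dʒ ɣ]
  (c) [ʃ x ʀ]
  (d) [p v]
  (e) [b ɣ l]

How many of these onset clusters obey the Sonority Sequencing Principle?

4

(a) sonority 2-3: well-formed.
(b) sonority 2-3: well-formed.
(c) sonority 3-3-6: ill-formed.
(d) sonority 1-3: well-formed.
(e) sonority 1-3-5: well-formed.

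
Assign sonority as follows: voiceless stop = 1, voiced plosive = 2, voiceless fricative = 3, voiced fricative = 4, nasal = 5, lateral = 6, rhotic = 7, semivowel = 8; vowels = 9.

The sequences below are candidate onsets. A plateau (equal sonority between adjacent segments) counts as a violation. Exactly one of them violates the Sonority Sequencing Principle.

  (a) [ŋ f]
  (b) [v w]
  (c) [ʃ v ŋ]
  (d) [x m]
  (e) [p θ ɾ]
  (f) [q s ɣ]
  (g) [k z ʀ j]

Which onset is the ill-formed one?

a

(a) sonority 5-3: ill-formed.
(b) sonority 4-8: well-formed.
(c) sonority 3-4-5: well-formed.
(d) sonority 3-5: well-formed.
(e) sonority 1-3-7: well-formed.
(f) sonority 1-3-4: well-formed.
(g) sonority 1-4-7-8: well-formed.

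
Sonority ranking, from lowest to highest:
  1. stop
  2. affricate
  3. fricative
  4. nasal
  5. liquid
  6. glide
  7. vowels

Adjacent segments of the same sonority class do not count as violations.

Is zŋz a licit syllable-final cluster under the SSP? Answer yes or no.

/z/ is a fricative (sonority 3).
/ŋ/ is a nasal (sonority 4).
/z/ is a fricative (sonority 3).
The profile is 3-4-3. Between /z/ (3) and /ŋ/ (4) sonority does not fall, so the cluster violates the SSP.

no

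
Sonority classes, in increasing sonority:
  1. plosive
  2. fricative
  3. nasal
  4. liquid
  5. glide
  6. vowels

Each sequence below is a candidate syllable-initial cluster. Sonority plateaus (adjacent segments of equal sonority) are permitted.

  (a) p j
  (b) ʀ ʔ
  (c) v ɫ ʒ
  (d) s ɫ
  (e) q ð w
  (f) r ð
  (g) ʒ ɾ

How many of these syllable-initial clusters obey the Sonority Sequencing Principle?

4

(a) 1-5 → obeys
(b) 4-1 → violates
(c) 2-4-2 → violates
(d) 2-4 → obeys
(e) 1-2-5 → obeys
(f) 4-2 → violates
(g) 2-4 → obeys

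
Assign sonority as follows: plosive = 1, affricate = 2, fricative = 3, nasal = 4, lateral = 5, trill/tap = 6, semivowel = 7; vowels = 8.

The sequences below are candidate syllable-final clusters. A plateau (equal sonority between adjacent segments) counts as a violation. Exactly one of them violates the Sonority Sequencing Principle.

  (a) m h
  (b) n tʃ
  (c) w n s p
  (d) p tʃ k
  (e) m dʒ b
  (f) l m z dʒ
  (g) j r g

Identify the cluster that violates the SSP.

d

(a) m h: profile 4-3 — obeys.
(b) n tʃ: profile 4-2 — obeys.
(c) w n s p: profile 7-4-3-1 — obeys.
(d) p tʃ k: profile 1-2-1 — violates.
(e) m dʒ b: profile 4-2-1 — obeys.
(f) l m z dʒ: profile 5-4-3-2 — obeys.
(g) j r g: profile 7-6-1 — obeys.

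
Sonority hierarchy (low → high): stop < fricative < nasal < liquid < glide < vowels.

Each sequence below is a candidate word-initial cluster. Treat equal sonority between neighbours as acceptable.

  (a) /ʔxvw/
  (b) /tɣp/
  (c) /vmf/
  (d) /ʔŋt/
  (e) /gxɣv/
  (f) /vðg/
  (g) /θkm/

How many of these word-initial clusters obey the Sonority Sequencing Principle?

2

(a) /ʔxvw/: profile 1-2-2-5 — obeys.
(b) /tɣp/: profile 1-2-1 — violates.
(c) /vmf/: profile 2-3-2 — violates.
(d) /ʔŋt/: profile 1-3-1 — violates.
(e) /gxɣv/: profile 1-2-2-2 — obeys.
(f) /vðg/: profile 2-2-1 — violates.
(g) /θkm/: profile 2-1-3 — violates.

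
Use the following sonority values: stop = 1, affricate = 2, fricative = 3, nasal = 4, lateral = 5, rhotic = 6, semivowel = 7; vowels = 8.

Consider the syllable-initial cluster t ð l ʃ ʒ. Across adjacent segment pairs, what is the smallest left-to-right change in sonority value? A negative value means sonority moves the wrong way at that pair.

/t/: stop = 1.
/ð/: fricative = 3.
/l/: lateral = 5.
/ʃ/: fricative = 3.
/ʒ/: fricative = 3.
/t/→/ð/: change +2.
/ð/→/l/: change +2.
/l/→/ʃ/: change -2.
/ʃ/→/ʒ/: change +0.
Minimum = -2.

-2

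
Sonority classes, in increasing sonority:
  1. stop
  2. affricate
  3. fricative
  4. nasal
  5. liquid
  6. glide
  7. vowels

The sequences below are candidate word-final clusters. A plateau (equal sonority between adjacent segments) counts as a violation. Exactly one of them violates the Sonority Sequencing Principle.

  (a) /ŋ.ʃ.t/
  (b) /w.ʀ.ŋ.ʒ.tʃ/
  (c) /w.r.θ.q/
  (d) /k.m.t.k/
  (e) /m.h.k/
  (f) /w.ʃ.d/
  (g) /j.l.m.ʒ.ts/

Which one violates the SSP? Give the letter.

(a) sonority 4-3-1: well-formed.
(b) sonority 6-5-4-3-2: well-formed.
(c) sonority 6-5-3-1: well-formed.
(d) sonority 1-4-1-1: ill-formed.
(e) sonority 4-3-1: well-formed.
(f) sonority 6-3-1: well-formed.
(g) sonority 6-5-4-3-2: well-formed.

d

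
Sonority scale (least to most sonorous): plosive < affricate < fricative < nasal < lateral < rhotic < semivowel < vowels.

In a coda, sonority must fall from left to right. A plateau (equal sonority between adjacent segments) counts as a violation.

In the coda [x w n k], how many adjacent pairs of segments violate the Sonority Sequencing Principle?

/x/ — fricative, sonority 3.
/w/ — semivowel, sonority 7.
/n/ — nasal, sonority 4.
/k/ — plosive, sonority 1.
/x/→/w/: 3→7 (does not fall) — violation.
/w/→/n/: 7→4 (falls) — ok.
/n/→/k/: 4→1 (falls) — ok.

1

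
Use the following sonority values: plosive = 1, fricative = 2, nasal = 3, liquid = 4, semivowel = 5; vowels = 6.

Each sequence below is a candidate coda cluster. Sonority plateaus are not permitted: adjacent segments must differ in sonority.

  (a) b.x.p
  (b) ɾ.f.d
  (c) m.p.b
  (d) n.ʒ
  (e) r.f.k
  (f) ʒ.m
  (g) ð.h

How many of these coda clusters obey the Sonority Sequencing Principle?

(a) b.x.p: profile 1-2-1 — violates.
(b) ɾ.f.d: profile 4-2-1 — obeys.
(c) m.p.b: profile 3-1-1 — violates.
(d) n.ʒ: profile 3-2 — obeys.
(e) r.f.k: profile 4-2-1 — obeys.
(f) ʒ.m: profile 2-3 — violates.
(g) ð.h: profile 2-2 — violates.

3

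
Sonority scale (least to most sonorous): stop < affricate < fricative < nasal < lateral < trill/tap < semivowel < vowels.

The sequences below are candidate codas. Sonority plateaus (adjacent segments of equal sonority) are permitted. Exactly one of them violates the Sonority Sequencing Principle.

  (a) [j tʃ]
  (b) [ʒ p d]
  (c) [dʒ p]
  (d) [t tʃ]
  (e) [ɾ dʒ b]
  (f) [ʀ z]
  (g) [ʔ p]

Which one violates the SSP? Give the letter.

d

(a) sonority 7-2: well-formed.
(b) sonority 3-1-1: well-formed.
(c) sonority 2-1: well-formed.
(d) sonority 1-2: ill-formed.
(e) sonority 6-2-1: well-formed.
(f) sonority 6-3: well-formed.
(g) sonority 1-1: well-formed.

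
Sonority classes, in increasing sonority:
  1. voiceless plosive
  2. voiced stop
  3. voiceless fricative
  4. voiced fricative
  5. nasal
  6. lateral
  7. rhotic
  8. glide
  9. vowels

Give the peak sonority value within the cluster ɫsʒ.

/ɫ/ — lateral, sonority 6.
/s/ — voiceless fricative, sonority 3.
/ʒ/ — voiced fricative, sonority 4.
The maximum is 6.

6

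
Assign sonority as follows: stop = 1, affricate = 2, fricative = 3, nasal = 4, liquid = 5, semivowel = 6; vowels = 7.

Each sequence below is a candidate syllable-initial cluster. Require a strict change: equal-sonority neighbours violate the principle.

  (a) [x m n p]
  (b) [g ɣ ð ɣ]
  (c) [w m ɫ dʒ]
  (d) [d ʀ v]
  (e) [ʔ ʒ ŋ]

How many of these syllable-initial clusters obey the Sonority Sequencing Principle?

1

(a) sonority 3-4-4-1: ill-formed.
(b) sonority 1-3-3-3: ill-formed.
(c) sonority 6-4-5-2: ill-formed.
(d) sonority 1-5-3: ill-formed.
(e) sonority 1-3-4: well-formed.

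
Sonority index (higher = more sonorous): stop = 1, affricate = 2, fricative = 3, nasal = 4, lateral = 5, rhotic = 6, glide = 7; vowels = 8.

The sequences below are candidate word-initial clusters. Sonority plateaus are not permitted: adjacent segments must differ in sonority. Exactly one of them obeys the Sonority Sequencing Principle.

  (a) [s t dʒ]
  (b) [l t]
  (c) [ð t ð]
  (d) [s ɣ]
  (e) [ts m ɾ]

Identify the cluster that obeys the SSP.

e

(a) 3-1-2 → violates
(b) 5-1 → violates
(c) 3-1-3 → violates
(d) 3-3 → violates
(e) 2-4-6 → obeys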